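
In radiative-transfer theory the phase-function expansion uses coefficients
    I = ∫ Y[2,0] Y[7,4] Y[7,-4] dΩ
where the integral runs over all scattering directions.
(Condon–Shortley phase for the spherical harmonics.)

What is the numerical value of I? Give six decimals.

0.022834

m-sum 0 ✓  L=16 even ✓  5≤7≤9 ✓
Π(2lᵢ+1) = 5×15×15 = 1125
triangle coeff Δ(2,7,7) = 1/185640
Σ_t [0,2]: t=0:+1/2419200 t=1:−1/518400 t=2:+1/2419200 = -1/907200
(3j)²=56/3315 [(2 7 7; 0 0 0)], sign=+1
Σ_t [0,2]: t=0:+1/159667200 t=1:−1/7257600 t=2:+1/8709120 = -1/59875200
(3j)²=8/23205 [(2 7 7; 0 4 -4)], sign=+1
⇒ 4πI² = 320/48841
I = (+1)√(320/48841/(4π)) = 0.02283378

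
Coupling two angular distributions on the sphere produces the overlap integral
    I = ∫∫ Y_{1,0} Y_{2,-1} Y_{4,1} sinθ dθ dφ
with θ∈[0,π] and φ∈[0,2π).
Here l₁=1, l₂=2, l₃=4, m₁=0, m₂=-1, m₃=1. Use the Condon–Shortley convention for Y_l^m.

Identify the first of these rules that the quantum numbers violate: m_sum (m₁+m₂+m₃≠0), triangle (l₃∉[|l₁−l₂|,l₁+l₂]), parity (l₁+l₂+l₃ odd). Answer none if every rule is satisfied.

m₁+m₂+m₃ = 0 − 1 + 1 = 0  ✓
triangle: |1−2|=1 ≤ l₃=4 ≤ 1+2=3  ✗
parity: l₁+l₂+l₃ = 7 is odd

triangle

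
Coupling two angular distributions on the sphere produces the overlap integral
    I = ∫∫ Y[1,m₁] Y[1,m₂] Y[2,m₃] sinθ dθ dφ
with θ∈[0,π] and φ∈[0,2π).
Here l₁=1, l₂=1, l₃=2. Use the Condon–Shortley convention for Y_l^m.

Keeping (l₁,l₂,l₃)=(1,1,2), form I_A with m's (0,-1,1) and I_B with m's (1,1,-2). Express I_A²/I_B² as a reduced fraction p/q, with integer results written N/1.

l's match ⇒ only the (l;m) 3-j factors differ between A and B.
A: triangle coeff Δ(1,1,2) = 1/30; Σ_t [0,0]: t=0:+1/2 = 1/2; (3j)²=1/10 [(1 1 2; 0 -1 1)], sign=-1
B: triangle coeff Δ(1,1,2) = 1/30; Σ_t [0,0]: t=0:+1/4 = 1/4; (3j)²=1/5 [(1 1 2; 1 1 -2)], sign=+1
I_A²/I_B² = (1/10)/(1/5) = 1/2

1/2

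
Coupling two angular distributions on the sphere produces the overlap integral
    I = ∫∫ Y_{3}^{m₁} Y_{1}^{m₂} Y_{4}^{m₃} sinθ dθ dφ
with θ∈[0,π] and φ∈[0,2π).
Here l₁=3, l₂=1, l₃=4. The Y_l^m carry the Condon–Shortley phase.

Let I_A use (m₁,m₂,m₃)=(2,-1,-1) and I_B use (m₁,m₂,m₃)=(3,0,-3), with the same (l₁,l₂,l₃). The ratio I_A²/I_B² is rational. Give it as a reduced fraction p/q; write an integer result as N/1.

l's match ⇒ only the (l;m) 3-j factors differ between A and B.
A: triangle coeff Δ(3,1,4) = 1/252; Σ_t [0,0]: t=0:+1/240 = 1/240; (3j)²=1/84 [(3 1 4; 2 -1 -1)], sign=-1
B: triangle coeff Δ(3,1,4) = 1/252; Σ_t [0,0]: t=0:+1/720 = 1/720; (3j)²=1/36 [(3 1 4; 3 0 -3)], sign=-1
I_A²/I_B² = (1/84)/(1/36) = 3/7

3/7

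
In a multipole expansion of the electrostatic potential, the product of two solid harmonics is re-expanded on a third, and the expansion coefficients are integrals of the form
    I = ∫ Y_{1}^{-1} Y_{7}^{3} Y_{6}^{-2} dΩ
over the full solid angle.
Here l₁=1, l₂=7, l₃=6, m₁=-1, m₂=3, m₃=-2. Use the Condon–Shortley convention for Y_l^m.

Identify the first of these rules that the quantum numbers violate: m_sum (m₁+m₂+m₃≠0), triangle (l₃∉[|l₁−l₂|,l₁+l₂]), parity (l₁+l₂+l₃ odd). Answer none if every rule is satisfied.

Σmᵢ = 0  ✓
l₃∈[|l₁−l₂|,l₁+l₂]=[6,8], have l₃=6  ✓
Σlᵢ = 14 ⇒ even  ✓

none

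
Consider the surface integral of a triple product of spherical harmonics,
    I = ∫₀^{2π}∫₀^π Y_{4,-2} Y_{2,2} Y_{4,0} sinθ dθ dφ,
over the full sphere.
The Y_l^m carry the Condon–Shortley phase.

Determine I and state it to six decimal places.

-0.190365

Checks pass: Σm=0; 10 even; l₃=4∈[2,6].
(2·4+1)(2·2+1)(2·4+1) = 405
Δ: 2! 6! 2! / 11! → 1/13860
sum: t=0:+1/192 t=1:−1/36 t=2:+1/192 = -5/288
3j²(4 2 4; 0 0 0) = Δ·Π!·Σ² = 20/693  (sign -1)
sum: t=2:+1/192 = 1/192
3j²(4 2 4; -2 2 0) = Δ·Π!·Σ² = 3/77  (sign +1)
combine: 4πI² = 405·20/693·3/77 = 2700/5929
take √, sign -1: I = -0.19036462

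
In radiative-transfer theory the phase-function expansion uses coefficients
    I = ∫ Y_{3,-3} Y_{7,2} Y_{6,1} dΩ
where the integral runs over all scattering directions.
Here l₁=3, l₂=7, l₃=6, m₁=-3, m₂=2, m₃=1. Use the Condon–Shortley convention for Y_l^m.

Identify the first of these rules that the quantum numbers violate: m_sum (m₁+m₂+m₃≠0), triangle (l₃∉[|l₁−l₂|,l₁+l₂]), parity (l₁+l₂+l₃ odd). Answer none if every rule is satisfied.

none

Σmᵢ = 0  ✓
l₃∈[|l₁−l₂|,l₁+l₂]=[4,10], have l₃=6  ✓
Σlᵢ = 16 ⇒ even  ✓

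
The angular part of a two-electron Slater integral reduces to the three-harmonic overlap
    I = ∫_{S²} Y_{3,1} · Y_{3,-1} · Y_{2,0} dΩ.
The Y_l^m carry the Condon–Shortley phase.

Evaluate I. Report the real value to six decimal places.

Rules hold: Σm=0, L=8 even, 0≤2≤6.
N = 7·7·5 = 245
Δ = 4!·2!·2!/9! = 1/3780
Racah Σ t=1..3: t=1:−1/24 t=2:+1/4 t=3:−1/24 = 1/6
⇒ 3j(3 3 2; 0 0 0)² = 4/105, sgn +1
Racah Σ t=0..2: t=0:+1/96 t=1:−1/6 t=2:+1/16 = -3/32
⇒ 3j(3 3 2; 1 -1 0)² = 3/140, sgn -1
4πI² = N·(3j₀)²·(3jₘ)² = 1/5
I = -1·√(0.2/4π) = -0.12615663

-0.126157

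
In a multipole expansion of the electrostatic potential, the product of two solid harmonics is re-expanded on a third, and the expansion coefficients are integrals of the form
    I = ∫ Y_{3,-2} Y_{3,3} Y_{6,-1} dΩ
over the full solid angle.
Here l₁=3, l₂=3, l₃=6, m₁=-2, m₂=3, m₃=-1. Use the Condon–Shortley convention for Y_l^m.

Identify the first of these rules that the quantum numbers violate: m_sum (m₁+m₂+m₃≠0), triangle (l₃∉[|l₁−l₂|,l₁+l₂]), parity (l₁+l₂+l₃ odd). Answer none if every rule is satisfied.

none

m₁+m₂+m₃ = -2 + 3 − 1 = 0  ✓
triangle: |3−3|=0 ≤ l₃=6 ≤ 3+3=6  ✓
parity: l₁+l₂+l₃ = 12 is even  ✓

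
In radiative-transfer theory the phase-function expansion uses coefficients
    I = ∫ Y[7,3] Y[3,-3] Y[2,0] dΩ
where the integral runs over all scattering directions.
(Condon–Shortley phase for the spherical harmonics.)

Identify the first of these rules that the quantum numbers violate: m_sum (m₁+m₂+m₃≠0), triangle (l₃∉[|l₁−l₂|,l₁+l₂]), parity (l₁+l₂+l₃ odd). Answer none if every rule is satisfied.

triangle

m₁+m₂+m₃ = 3 − 3 + 0 = 0  ✓
triangle: |7−3|=4 ≤ l₃=2 ≤ 7+3=10  ✗
parity: l₁+l₂+l₃ = 12 is even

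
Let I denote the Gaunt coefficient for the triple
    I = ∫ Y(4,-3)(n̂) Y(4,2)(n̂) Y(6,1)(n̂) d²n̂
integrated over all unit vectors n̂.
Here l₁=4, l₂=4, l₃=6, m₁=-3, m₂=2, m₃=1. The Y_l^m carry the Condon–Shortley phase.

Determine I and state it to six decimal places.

Rules hold: Σm=0, L=14 even, 0≤6≤8.
N = 9·9·13 = 1053
Δ = 2!·6!·6!/15! = 1/1261260
Racah Σ t=0..2: t=0:+1/4608 t=1:−1/1296 t=2:+1/4608 = -7/20736
⇒ 3j(4 4 6; 0 0 0)² = 20/1287, sgn -1
Racah Σ t=1..2: t=1:−1/86400 t=2:+1/11520 = 13/172800
⇒ 3j(4 4 6; -3 2 1)² = 13/660, sgn -1
4πI² = N·(3j₀)²·(3jₘ)² = 39/121
I = +1·√(0.322314/4π) = 0.16015286

0.160153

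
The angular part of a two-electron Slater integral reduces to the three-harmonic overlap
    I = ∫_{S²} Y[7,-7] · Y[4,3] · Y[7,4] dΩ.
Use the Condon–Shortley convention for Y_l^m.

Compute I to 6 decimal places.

0.102369

Rules hold: Σm=0, L=18 even, 3≤7≤11.
N = 15·9·15 = 2025
Δ = 4!·10!·4!/19! = 1/58198140
Racah Σ t=0..4: t=0:+1/17418240 t=1:−1/622080 t=2:+1/230400 t=3:−1/622080 t=4:+1/17418240 = 1/806400
⇒ 3j(7 4 7; 0 0 0)² = 2268/230945, sgn -1
Racah Σ t=4..4: t=4:+1/522547200 = 1/522547200
⇒ 3j(7 4 7; -7 3 4)² = 77/11628, sgn -1
4πI² = N·(3j₀)²·(3jₘ)² = 178605/1356277
I = +1·√(0.131688/4π) = 0.10236881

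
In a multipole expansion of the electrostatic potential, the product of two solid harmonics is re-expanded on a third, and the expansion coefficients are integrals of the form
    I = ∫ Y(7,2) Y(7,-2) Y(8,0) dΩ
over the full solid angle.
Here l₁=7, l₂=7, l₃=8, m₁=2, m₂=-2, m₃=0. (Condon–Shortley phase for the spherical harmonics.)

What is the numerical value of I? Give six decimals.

-0.082798

Rules hold: Σm=0, L=22 even, 0≤8≤14.
N = 15·15·17 = 3825
Δ = 6!·8!·8!/23! = 1/22086194130
Racah Σ t=0..6: t=0:+1/18289152000 t=1:−1/248832000 t=2:+1/24883200 t=3:−1/11943936 t=4:+1/24883200 t=5:−1/248832000 t=6:+1/18289152000 = -11/975421440
⇒ 3j(7 7 8; 0 0 0)² = 1750/289731, sgn -1
Racah Σ t=0..5: t=0:+1/373248000 t=1:−1/39813120 t=2:+1/24883200 t=3:−1/74649600 t=4:+1/1219276800 t=5:−1/195084288000 = 121/23410114560
⇒ 3j(7 7 8; 2 -2 0)² = 15125/4056234, sgn +1
4πI² = N·(3j₀)²·(3jₘ)² = 47265625/548653937
I = -1·√(0.0861483/4π) = -0.08279775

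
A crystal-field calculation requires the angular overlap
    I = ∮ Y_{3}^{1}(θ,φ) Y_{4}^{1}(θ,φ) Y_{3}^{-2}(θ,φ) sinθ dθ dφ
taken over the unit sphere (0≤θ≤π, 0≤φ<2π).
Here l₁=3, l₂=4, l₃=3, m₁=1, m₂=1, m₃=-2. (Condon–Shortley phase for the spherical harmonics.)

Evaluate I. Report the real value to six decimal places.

0.145070

Checks pass: Σm=0; 10 even; l₃=3∈[1,7].
(2·3+1)(2·4+1)(2·3+1) = 441
Δ: 4! 2! 4! / 11! → 1/34650
sum: t=1:−1/72 t=2:+1/16 t=3:−1/72 = 5/144
3j²(3 4 3; 0 0 0) = Δ·Π!·Σ² = 2/77  (sign -1)
sum: t=1:−1/144 t=2:+1/48 = 1/72
3j²(3 4 3; 1 1 -2) = Δ·Π!·Σ² = 16/693  (sign -1)
combine: 4πI² = 441·2/77·16/693 = 32/121
take √, sign +1: I = 0.14506992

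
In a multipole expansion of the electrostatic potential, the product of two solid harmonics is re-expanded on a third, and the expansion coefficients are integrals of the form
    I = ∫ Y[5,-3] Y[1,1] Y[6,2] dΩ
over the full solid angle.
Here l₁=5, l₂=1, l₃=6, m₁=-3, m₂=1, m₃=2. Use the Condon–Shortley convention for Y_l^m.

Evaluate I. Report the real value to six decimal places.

m-sum 0 ✓  L=12 even ✓  4≤6≤6 ✓
Π(2lᵢ+1) = 11×3×13 = 429
triangle coeff Δ(5,1,6) = 1/858
Σ_t [0,0]: t=0:+1/14400 = 1/14400
(3j)²=6/143 [(5 1 6; 0 0 0)], sign=+1
Σ_t [0,0]: t=0:+1/161280 = 1/161280
(3j)²=1/143 [(5 1 6; -3 1 2)], sign=+1
⇒ 4πI² = 18/143
I = (+1)√(18/143/(4π)) = 0.10008369

0.100084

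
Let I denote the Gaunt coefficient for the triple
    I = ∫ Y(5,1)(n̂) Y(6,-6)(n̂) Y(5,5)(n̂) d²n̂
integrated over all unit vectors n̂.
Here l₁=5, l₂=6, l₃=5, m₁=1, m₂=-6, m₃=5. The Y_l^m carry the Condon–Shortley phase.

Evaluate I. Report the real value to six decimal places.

0.096539

Checks pass: Σm=0; 16 even; l₃=5∈[1,11].
(2·5+1)(2·6+1)(2·5+1) = 1573
Δ: 6! 4! 6! / 17! → 1/28588560
sum: t=1:−1/345600 t=2:+1/13824 t=3:−1/5184 t=4:+1/13824 t=5:−1/345600 = -7/129600
3j²(5 6 5; 0 0 0) = Δ·Π!·Σ² = 80/7293  (sign +1)
sum: t=0:+1/12441600 = 1/12441600
3j²(5 6 5; 1 -6 5) = Δ·Π!·Σ² = 3/442  (sign +1)
combine: 4πI² = 1573·80/7293·3/442 = 440/3757
take √, sign +1: I = 0.09653856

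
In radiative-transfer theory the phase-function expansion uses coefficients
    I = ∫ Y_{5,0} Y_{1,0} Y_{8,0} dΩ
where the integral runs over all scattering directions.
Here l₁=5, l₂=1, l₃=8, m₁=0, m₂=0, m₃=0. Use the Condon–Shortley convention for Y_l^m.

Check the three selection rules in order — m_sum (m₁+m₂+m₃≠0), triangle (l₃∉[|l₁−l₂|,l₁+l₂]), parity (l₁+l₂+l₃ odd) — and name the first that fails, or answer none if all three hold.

m₁+m₂+m₃ = 0 + 0 + 0 = 0  ✓
triangle: |5−1|=4 ≤ l₃=8 ≤ 5+1=6  ✗
parity: l₁+l₂+l₃ = 14 is even

triangle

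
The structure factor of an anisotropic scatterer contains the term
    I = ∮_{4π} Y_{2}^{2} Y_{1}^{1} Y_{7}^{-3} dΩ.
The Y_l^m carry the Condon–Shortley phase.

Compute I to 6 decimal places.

|2−1|≤7≤2+1 violated ⇒ I = 0

0.000000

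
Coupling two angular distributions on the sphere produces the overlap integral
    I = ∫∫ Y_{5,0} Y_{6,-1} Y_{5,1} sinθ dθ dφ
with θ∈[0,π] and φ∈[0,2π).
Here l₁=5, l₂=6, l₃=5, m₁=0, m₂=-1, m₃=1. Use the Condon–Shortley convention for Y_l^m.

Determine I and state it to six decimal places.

-0.072607

Checks pass: Σm=0; 16 even; l₃=5∈[1,11].
(2·5+1)(2·6+1)(2·5+1) = 1573
Δ: 6! 4! 6! / 17! → 1/28588560
sum: t=1:−1/345600 t=2:+1/13824 t=3:−1/5184 t=4:+1/13824 t=5:−1/345600 = -7/129600
3j²(5 6 5; 0 0 0) = Δ·Π!·Σ² = 80/7293  (sign +1)
sum: t=1:−1/138240 t=2:+1/10368 t=3:−1/6912 t=4:+1/34560 t=5:−1/2073600 = -7/259200
3j²(5 6 5; 0 -1 1) = Δ·Π!·Σ² = 28/7293  (sign -1)
combine: 4πI² = 1573·80/7293·28/7293 = 2240/33813
take √, sign -1: I = -0.07260679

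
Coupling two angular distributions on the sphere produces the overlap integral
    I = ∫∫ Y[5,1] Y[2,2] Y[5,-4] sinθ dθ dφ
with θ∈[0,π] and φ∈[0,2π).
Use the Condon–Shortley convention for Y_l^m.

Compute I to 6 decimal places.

Σmᵢ = -1 ≠ 0, so the φ-integral vanishes; I = 0

0.000000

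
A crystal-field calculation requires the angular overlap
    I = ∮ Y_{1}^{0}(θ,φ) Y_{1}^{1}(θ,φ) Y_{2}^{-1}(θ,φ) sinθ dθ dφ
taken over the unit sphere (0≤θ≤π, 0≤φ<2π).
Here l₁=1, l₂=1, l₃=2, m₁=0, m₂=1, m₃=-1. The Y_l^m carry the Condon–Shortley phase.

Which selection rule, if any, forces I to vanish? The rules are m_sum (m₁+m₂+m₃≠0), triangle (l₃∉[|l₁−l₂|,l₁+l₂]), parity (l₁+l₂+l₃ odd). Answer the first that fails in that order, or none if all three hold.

azimuthal sum: 0 + 1 − 1 = 0  ✓
0 ≤ 2 ≤ 2 (triangle on l)  ✓
L = 1 + 1 + 2 = 4 (even)  ✓

none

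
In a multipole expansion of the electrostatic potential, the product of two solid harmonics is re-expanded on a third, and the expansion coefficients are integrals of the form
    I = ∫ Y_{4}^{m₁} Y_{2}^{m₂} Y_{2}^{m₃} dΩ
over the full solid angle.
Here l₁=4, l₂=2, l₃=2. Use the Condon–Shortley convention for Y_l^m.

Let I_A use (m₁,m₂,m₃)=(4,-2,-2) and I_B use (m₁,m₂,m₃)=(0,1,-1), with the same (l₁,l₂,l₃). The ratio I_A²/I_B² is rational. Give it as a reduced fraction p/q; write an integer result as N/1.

35/8

Same 4,2,2: normalisation and zero-m 3j drop out of the ratio.
A: Δ: 4! 4! 0! / 9! → 1/630; sum: t=0:+1/576 = 1/576; 3j²(4 2 2; 4 -2 -2) = Δ·Π!·Σ² = 1/9  (sign +1)
B: Δ: 4! 4! 0! / 9! → 1/630; sum: t=3:−1/36 = -1/36; 3j²(4 2 2; 0 1 -1) = Δ·Π!·Σ² = 8/315  (sign +1)
I_A²/I_B² = (1/9)/(8/315) = 35/8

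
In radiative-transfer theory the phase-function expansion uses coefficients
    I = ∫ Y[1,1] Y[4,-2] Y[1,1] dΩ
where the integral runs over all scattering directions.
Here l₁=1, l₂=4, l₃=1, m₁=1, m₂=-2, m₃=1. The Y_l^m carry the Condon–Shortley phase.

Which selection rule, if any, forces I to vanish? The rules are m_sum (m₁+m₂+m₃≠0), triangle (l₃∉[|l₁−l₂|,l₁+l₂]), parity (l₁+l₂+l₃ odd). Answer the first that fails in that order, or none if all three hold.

azimuthal sum: 1 − 2 + 1 = 0  ✓
3 ≤ 1 ≤ 5 (triangle on l)  ✗
L = 1 + 4 + 1 = 6 (even)

triangle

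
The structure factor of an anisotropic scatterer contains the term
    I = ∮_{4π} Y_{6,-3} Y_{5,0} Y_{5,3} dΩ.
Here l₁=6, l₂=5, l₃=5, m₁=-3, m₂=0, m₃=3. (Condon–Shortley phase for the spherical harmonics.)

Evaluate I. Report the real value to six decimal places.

0.132857

Rules hold: Σm=0, L=16 even, 1≤5≤11.
N = 13·11·11 = 1573
Δ = 6!·6!·4!/17! = 1/28588560
Racah Σ t=1..5: t=1:−1/345600 t=2:+1/13824 t=3:−1/5184 t=4:+1/13824 t=5:−1/345600 = -7/129600
⇒ 3j(6 5 5; 0 0 0)² = 80/7293, sgn +1
Racah Σ t=3..5: t=3:−1/103680 t=4:+1/34560 t=5:−1/138240 = 1/82944
⇒ 3j(6 5 5; -3 0 3)² = 125/9724, sgn +1
4πI² = N·(3j₀)²·(3jₘ)² = 2500/11271
I = +1·√(0.221808/4π) = 0.13285682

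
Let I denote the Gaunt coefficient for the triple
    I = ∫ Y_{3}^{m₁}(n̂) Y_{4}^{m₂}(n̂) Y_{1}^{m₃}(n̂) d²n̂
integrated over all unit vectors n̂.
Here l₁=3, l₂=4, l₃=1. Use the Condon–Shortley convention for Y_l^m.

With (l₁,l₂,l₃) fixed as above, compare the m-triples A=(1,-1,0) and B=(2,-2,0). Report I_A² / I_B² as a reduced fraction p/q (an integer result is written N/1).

5/4

Shared (l₁,l₂,l₃)=(3,4,1): N and (l;000)² cancel in I_A²/I_B².
A: Δ = 6!·0!·2!/9! = 1/252; Racah Σ t=2..2: t=2:+1/48 = 1/48; ⇒ 3j(3 4 1; 1 -1 0)² = 5/84, sgn -1
B: Δ = 6!·0!·2!/9! = 1/252; Racah Σ t=1..1: t=1:−1/120 = -1/120; ⇒ 3j(3 4 1; 2 -2 0)² = 1/21, sgn +1
I_A²/I_B² = (5/84)/(1/21) = 5/4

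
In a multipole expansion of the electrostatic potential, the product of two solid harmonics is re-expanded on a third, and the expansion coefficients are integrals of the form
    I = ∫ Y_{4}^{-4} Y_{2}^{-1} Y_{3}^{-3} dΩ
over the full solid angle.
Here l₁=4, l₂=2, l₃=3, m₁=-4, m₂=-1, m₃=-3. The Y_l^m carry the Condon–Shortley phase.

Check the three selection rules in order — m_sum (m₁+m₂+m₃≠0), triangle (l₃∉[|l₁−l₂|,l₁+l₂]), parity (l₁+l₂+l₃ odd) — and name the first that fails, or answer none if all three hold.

azimuthal sum: -4 − 1 − 3 = -8  ✗
2 ≤ 3 ≤ 6 (triangle on l)
L = 4 + 2 + 3 = 9 (odd)

m_sum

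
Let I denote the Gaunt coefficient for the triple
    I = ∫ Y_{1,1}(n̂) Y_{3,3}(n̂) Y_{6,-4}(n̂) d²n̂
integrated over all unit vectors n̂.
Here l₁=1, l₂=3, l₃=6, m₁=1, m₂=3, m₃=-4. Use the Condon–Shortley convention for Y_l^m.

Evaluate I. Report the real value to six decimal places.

0.000000

|1−3|≤6≤1+3 violated ⇒ I = 0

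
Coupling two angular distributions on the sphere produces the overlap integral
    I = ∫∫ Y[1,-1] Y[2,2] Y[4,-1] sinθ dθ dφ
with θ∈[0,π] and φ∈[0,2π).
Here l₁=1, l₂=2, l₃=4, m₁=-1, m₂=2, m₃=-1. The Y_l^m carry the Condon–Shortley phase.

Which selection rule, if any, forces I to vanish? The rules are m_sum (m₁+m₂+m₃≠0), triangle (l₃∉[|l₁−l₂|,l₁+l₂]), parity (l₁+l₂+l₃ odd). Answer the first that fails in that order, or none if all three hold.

Σmᵢ = 0  ✓
l₃∈[|l₁−l₂|,l₁+l₂]=[1,3], have l₃=4  ✗
Σlᵢ = 7 ⇒ odd

triangle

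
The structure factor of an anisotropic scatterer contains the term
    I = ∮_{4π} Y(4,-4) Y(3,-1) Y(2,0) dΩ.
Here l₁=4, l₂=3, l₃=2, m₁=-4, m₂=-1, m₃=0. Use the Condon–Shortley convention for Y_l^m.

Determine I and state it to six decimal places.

-4 − 1 + 0 = -5 ≠ 0: azimuthal integral kills it; I = 0

0.000000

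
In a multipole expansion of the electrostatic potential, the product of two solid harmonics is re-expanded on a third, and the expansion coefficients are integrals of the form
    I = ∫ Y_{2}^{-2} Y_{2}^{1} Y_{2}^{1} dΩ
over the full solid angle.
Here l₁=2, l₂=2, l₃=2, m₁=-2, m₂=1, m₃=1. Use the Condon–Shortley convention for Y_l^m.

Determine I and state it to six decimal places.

0.220728

m-sum 0 ✓  L=6 even ✓  0≤2≤4 ✓
Π(2lᵢ+1) = 5×5×5 = 125
triangle coeff Δ(2,2,2) = 1/630
Σ_t [0,2]: t=0:+1/8 t=1:−1/1 t=2:+1/8 = -3/4
(3j)²=2/35 [(2 2 2; 0 0 0)], sign=-1
Σ_t [2,2]: t=2:+1/4 = 1/4
(3j)²=3/35 [(2 2 2; -2 1 1)], sign=-1
⇒ 4πI² = 30/49
I = (+1)√(30/49/(4π)) = 0.22072812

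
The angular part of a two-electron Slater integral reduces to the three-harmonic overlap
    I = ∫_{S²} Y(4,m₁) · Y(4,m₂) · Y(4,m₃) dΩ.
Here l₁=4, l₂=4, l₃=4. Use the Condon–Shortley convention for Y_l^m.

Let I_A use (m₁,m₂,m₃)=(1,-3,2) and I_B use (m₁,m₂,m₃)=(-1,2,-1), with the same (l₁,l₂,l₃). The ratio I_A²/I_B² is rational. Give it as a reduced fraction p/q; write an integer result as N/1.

7/36

Shared (l₁,l₂,l₃)=(4,4,4): N and (l;000)² cancel in I_A²/I_B².
A: Δ = 4!·4!·4!/13! = 1/450450; Racah Σ t=0..1: t=0:+1/864 t=1:−1/576 = -1/1728; ⇒ 3j(4 4 4; 1 -3 2)² = 5/1287, sgn -1
B: Δ = 4!·4!·4!/13! = 1/450450; Racah Σ t=2..4: t=2:+1/576 t=3:−1/144 t=4:+1/576 = -1/288; ⇒ 3j(4 4 4; -1 2 -1)² = 20/1001, sgn +1
I_A²/I_B² = (5/1287)/(20/1001) = 7/36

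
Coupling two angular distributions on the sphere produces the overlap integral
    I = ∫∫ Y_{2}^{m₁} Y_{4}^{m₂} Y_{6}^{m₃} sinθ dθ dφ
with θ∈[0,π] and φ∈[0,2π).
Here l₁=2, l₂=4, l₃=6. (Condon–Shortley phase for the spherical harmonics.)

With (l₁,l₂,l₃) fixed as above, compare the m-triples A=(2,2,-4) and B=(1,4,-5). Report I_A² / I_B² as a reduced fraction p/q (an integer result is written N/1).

Shared (l₁,l₂,l₃)=(2,4,6): N and (l;000)² cancel in I_A²/I_B².
A: Δ = 0!·4!·8!/13! = 1/6435; Racah Σ t=0..0: t=0:+1/34560 = 1/34560; ⇒ 3j(2 4 6; 2 2 -4)² = 14/429, sgn +1
B: Δ = 0!·4!·8!/13! = 1/6435; Racah Σ t=0..0: t=0:+1/241920 = 1/241920; ⇒ 3j(2 4 6; 1 4 -5)² = 1/39, sgn -1
I_A²/I_B² = (14/429)/(1/39) = 14/11

14/11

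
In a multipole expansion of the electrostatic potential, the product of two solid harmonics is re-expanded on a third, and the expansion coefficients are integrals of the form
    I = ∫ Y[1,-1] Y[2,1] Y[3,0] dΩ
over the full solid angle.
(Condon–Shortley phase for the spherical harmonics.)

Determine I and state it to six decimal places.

0.143048

m-sum 0 ✓  L=6 even ✓  1≤3≤3 ✓
Π(2lᵢ+1) = 3×5×7 = 105
triangle coeff Δ(1,2,3) = 1/105
Σ_t [0,0]: t=0:+1/4 = 1/4
(3j)²=3/35 [(1 2 3; 0 0 0)], sign=-1
Σ_t [0,0]: t=0:+1/12 = 1/12
(3j)²=1/35 [(1 2 3; -1 1 0)], sign=-1
⇒ 4πI² = 9/35
I = (+1)√(9/35/(4π)) = 0.14304817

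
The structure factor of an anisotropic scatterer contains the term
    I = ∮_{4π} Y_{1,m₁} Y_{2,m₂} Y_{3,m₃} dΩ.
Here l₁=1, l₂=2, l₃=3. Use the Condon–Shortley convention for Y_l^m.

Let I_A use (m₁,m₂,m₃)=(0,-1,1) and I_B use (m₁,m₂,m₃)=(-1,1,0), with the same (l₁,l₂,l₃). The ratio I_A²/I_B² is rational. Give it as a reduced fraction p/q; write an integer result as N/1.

8/3

Same 1,2,3: normalisation and zero-m 3j drop out of the ratio.
A: Δ: 0! 2! 4! / 7! → 1/105; sum: t=0:+1/6 = 1/6; 3j²(1 2 3; 0 -1 1) = Δ·Π!·Σ² = 8/105  (sign +1)
B: Δ: 0! 2! 4! / 7! → 1/105; sum: t=0:+1/12 = 1/12; 3j²(1 2 3; -1 1 0) = Δ·Π!·Σ² = 1/35  (sign -1)
I_A²/I_B² = (8/105)/(1/35) = 8/3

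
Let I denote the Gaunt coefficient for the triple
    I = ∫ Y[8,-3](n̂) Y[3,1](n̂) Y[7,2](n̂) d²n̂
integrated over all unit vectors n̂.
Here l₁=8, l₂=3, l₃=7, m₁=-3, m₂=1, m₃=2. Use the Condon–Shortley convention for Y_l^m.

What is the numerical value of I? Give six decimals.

Checks pass: Σm=0; 18 even; l₃=7∈[5,11].
(2·8+1)(2·3+1)(2·7+1) = 1785
Δ: 4! 12! 2! / 19! → 1/5290740
sum: t=1:−1/7257600 t=2:+1/2073600 t=3:−1/7257600 = 1/4838400
3j²(8 3 7; 0 0 0) = Δ·Π!·Σ² = 252/20995  (sign -1)
sum: t=2:+1/17418240 t=3:−1/5806080 t=4:+1/29030400 = -1/12441600
3j²(8 3 7; -3 1 2) = Δ·Π!·Σ² = 154/12597  (sign +1)
combine: 4πI² = 1785·252/20995·154/12597 = 271656/1037153
take √, sign -1: I = -0.14437211

-0.144372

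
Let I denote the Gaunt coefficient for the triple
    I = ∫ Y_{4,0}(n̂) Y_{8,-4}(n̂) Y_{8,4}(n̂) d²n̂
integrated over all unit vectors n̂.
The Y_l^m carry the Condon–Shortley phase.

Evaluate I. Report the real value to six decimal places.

Checks pass: Σm=0; 20 even; l₃=8∈[4,12].
(2·4+1)(2·8+1)(2·8+1) = 2601
Δ: 4! 4! 12! / 21! → 1/185175900
sum: t=0:+1/557383680 t=1:−1/21772800 t=2:+1/8294400 t=3:−1/21772800 t=4:+1/557383680 = 1/30965760
3j²(4 8 8; 0 0 0) = Δ·Π!·Σ² = 36/4199  (sign +1)
sum: t=0:+1/557383680 t=1:−1/78382080 t=2:+1/116121600 t=3:−1/1437004800 t=4:+1/275904921600 = -1/328458240
3j²(4 8 8; 0 -4 4) = Δ·Π!·Σ² = 16/4199  (sign -1)
combine: 4πI² = 2601·36/4199·16/4199 = 5184/61009
take √, sign -1: I = -0.08223006

-0.082230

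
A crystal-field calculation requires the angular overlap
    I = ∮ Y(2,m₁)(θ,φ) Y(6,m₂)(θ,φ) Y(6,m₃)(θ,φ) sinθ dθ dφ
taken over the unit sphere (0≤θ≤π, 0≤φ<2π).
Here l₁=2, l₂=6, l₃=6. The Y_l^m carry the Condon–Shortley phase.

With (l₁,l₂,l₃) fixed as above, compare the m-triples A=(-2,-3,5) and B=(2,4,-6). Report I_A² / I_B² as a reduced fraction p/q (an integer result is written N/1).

Shared (l₁,l₂,l₃)=(2,6,6): N and (l;000)² cancel in I_A²/I_B².
A: Δ = 2!·2!·10!/15! = 1/90090; Racah Σ t=2..2: t=2:+1/1451520 = 1/1451520; ⇒ 3j(2 6 6; -2 -3 5)² = 1/91, sgn -1
B: Δ = 2!·2!·10!/15! = 1/90090; Racah Σ t=0..0: t=0:+1/14515200 = 1/14515200; ⇒ 3j(2 6 6; 2 4 -6)² = 2/455, sgn +1
I_A²/I_B² = (1/91)/(2/455) = 5/2

5/2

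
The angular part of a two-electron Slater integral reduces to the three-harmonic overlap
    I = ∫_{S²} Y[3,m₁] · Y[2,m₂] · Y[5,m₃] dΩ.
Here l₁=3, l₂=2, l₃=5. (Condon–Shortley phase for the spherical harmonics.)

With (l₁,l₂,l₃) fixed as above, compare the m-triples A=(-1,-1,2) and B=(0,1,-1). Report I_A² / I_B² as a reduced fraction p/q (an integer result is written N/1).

Same 3,2,5: normalisation and zero-m 3j drop out of the ratio.
A: Δ: 0! 6! 4! / 11! → 1/2310; sum: t=0:+1/288 = 1/288; 3j²(3 2 5; -1 -1 2) = Δ·Π!·Σ² = 1/22  (sign -1)
B: Δ: 0! 6! 4! / 11! → 1/2310; sum: t=0:+1/216 = 1/216; 3j²(3 2 5; 0 1 -1) = Δ·Π!·Σ² = 8/231  (sign +1)
I_A²/I_B² = (1/22)/(8/231) = 21/16

21/16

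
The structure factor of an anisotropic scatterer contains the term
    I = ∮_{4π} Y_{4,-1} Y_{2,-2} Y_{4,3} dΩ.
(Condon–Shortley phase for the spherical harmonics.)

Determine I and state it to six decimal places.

Rules hold: Σm=0, L=10 even, 2≤4≤6.
N = 9·5·9 = 405
Δ = 2!·6!·2!/11! = 1/13860
Racah Σ t=0..2: t=0:+1/192 t=1:−1/36 t=2:+1/192 = -5/288
⇒ 3j(4 2 4; 0 0 0)² = 20/693, sgn -1
Racah Σ t=0..0: t=0:+1/480 = 1/480
⇒ 3j(4 2 4; -1 -2 3)² = 3/110, sgn -1
4πI² = N·(3j₀)²·(3jₘ)² = 270/847
I = +1·√(0.318772/4π) = 0.15927046

0.159270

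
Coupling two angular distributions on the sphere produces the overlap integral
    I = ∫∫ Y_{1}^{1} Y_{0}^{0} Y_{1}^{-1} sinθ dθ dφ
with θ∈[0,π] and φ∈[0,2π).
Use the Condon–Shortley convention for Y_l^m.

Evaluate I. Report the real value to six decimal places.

m-sum 0 ✓  L=2 even ✓  1≤1≤1 ✓
Π(2lᵢ+1) = 3×1×3 = 9
triangle coeff Δ(1,0,1) = 1/3
Σ_t [0,0]: t=0:+1/1 = 1/1
(3j)²=1/3 [(1 0 1; 0 0 0)], sign=-1
Σ_t [0,0]: t=0:+1/2 = 1/2
(3j)²=1/3 [(1 0 1; 1 0 -1)], sign=+1
⇒ 4πI² = 1/1
I = (-1)√(1/1/(4π)) = -0.28209479

-0.282095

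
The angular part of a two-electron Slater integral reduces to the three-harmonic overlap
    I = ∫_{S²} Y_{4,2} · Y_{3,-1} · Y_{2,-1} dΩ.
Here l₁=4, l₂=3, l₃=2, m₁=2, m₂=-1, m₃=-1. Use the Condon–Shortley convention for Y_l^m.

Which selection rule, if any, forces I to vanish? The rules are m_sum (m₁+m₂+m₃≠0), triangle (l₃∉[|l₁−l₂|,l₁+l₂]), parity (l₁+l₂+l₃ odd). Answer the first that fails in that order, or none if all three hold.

Σmᵢ = 0  ✓
l₃∈[|l₁−l₂|,l₁+l₂]=[1,7], have l₃=2  ✓
Σlᵢ = 9 ⇒ odd  ✗

parity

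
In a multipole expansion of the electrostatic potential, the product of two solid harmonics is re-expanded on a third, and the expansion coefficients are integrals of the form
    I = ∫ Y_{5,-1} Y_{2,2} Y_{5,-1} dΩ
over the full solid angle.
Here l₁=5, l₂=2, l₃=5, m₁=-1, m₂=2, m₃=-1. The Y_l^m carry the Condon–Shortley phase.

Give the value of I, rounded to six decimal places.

0.198089

Checks pass: Σm=0; 12 even; l₃=5∈[3,7].
(2·5+1)(2·2+1)(2·5+1) = 605
Δ: 2! 8! 2! / 13! → 1/38610
sum: t=0:+1/2880 t=1:−1/576 t=2:+1/2880 = -1/960
3j²(5 2 5; 0 0 0) = Δ·Π!·Σ² = 10/429  (sign +1)
sum: t=2:+1/2304 = 1/2304
3j²(5 2 5; -1 2 -1) = Δ·Π!·Σ² = 5/143  (sign +1)
combine: 4πI² = 605·10/429·5/143 = 250/507
take √, sign +1: I = 0.19808933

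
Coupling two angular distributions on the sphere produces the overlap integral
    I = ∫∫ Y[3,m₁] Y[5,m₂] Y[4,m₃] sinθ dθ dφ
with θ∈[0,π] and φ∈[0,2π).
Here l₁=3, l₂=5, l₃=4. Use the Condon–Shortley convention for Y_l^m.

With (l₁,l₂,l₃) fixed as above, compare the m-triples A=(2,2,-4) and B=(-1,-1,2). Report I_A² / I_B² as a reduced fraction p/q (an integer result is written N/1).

1960/1849

l's match ⇒ only the (l;m) 3-j factors differ between A and B.
A: triangle coeff Δ(3,5,4) = 1/180180; Σ_t [1,1]: t=1:−1/8640 = -1/8640; (3j)²=14/1287 [(3 5 4; 2 2 -4)], sign=-1
B: triangle coeff Δ(3,5,4) = 1/180180; Σ_t [2,4]: t=2:+1/384 t=3:−1/720 t=4:+1/34560 = 43/34560; (3j)²=1849/180180 [(3 5 4; -1 -1 2)], sign=+1
I_A²/I_B² = (14/1287)/(1849/180180) = 1960/1849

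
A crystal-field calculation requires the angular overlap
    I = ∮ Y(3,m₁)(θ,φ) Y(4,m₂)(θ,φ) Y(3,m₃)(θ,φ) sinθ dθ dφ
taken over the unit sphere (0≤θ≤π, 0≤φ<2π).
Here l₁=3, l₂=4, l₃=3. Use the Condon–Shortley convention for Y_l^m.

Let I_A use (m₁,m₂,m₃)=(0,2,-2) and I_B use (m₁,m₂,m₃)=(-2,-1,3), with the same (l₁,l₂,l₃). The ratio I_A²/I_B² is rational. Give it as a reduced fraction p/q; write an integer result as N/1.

Shared (l₁,l₂,l₃)=(3,4,3): N and (l;000)² cancel in I_A²/I_B².
A: Δ = 4!·2!·4!/11! = 1/34650; Racah Σ t=2..3: t=2:+1/96 t=3:−1/72 = -1/288; ⇒ 3j(3 4 3; 0 2 -2)² = 1/462, sgn +1
B: Δ = 4!·2!·4!/11! = 1/34650; Racah Σ t=3..3: t=3:−1/288 = -1/288; ⇒ 3j(3 4 3; -2 -1 3)² = 5/231, sgn -1
I_A²/I_B² = (1/462)/(5/231) = 1/10

1/10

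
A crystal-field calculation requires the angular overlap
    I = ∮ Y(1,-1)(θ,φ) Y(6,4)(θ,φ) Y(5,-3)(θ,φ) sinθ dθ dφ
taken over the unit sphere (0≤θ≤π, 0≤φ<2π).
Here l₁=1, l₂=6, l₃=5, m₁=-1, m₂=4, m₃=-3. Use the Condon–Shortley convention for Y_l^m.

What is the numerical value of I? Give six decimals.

0.274090

Checks pass: Σm=0; 12 even; l₃=5∈[5,7].
(2·1+1)(2·6+1)(2·5+1) = 429
Δ: 2! 0! 10! / 13! → 1/858
sum: t=1:−1/14400 = -1/14400
3j²(1 6 5; 0 0 0) = Δ·Π!·Σ² = 6/143  (sign +1)
sum: t=2:+1/161280 = 1/161280
3j²(1 6 5; -1 4 -3) = Δ·Π!·Σ² = 15/286  (sign +1)
combine: 4πI² = 429·6/143·15/286 = 135/143
take √, sign +1: I = 0.27409047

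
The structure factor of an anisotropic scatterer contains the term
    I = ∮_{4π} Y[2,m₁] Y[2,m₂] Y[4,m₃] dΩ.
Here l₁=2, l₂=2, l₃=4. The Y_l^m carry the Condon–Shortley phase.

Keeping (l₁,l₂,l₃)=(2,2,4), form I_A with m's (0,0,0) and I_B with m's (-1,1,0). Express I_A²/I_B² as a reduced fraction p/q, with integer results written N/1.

9/4

Shared (l₁,l₂,l₃)=(2,2,4): N and (l;000)² cancel in I_A²/I_B².
A: Δ = 0!·4!·4!/9! = 1/630; Racah Σ t=0..0: t=0:+1/16 = 1/16; ⇒ 3j(2 2 4; 0 0 0)² = 2/35, sgn +1
B: Δ = 0!·4!·4!/9! = 1/630; Racah Σ t=0..0: t=0:+1/36 = 1/36; ⇒ 3j(2 2 4; -1 1 0)² = 8/315, sgn +1
I_A²/I_B² = (2/35)/(8/315) = 9/4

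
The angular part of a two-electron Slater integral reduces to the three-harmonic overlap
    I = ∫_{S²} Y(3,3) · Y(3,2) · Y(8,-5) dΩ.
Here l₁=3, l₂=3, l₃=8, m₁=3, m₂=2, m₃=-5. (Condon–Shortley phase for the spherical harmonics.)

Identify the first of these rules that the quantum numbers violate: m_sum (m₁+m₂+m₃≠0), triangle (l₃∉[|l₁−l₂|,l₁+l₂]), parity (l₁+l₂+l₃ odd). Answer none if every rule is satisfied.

m₁+m₂+m₃ = 3 + 2 − 5 = 0  ✓
triangle: |3−3|=0 ≤ l₃=8 ≤ 3+3=6  ✗
parity: l₁+l₂+l₃ = 14 is even

triangle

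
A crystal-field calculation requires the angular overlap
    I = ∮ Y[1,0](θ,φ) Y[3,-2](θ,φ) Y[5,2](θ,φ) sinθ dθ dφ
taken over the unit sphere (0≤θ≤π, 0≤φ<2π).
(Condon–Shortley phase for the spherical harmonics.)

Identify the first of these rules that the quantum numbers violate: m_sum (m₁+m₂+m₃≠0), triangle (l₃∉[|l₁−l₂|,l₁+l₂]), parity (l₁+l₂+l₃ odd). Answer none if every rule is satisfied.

azimuthal sum: 0 − 2 + 2 = 0  ✓
2 ≤ 5 ≤ 4 (triangle on l)  ✗
L = 1 + 3 + 5 = 9 (odd)

triangle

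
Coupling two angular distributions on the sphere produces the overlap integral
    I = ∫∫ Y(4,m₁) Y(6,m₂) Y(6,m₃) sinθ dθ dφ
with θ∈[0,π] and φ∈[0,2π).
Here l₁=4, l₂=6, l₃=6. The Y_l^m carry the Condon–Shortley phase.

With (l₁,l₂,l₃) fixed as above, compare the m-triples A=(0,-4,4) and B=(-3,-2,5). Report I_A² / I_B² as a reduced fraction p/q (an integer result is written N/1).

3072/3773

Same 4,6,6: normalisation and zero-m 3j drop out of the ratio.
A: Δ: 4! 4! 8! / 17! → 1/15315300; sum: t=0:+1/829440 t=1:−1/181440 t=2:+1/645120 = -1/362880; 3j²(4 6 6; 0 -4 4) = Δ·Π!·Σ² = 256/17017  (sign -1)
B: Δ: 4! 4! 8! / 17! → 1/15315300; sum: t=3:−1/725760 t=4:+1/5806080 = -1/829440; 3j²(4 6 6; -3 -2 5) = Δ·Π!·Σ² = 49/2652  (sign +1)
I_A²/I_B² = (256/17017)/(49/2652) = 3072/3773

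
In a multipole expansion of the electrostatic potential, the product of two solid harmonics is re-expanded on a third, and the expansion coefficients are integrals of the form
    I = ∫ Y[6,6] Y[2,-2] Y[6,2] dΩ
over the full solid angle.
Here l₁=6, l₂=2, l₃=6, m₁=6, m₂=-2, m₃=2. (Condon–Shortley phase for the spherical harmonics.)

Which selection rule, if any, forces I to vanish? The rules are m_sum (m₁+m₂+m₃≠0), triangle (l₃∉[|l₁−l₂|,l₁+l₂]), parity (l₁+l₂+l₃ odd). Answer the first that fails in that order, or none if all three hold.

m_sum

Σmᵢ = 6  ✗
l₃∈[|l₁−l₂|,l₁+l₂]=[4,8], have l₃=6
Σlᵢ = 14 ⇒ even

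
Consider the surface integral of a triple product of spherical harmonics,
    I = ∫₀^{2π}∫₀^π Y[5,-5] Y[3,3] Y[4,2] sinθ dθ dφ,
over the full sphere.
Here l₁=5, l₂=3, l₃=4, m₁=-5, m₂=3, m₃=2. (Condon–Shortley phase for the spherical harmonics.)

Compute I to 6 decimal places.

0.138791

m-sum 0 ✓  L=12 even ✓  2≤4≤8 ✓
Π(2lᵢ+1) = 11×7×9 = 693
triangle coeff Δ(5,3,4) = 1/180180
Σ_t [1,3]: t=1:−1/576 t=2:+1/144 t=3:−1/576 = 1/288
(3j)²=20/1001 [(5 3 4; 0 0 0)], sign=+1
Σ_t [4,4]: t=4:+1/34560 = 1/34560
(3j)²=5/286 [(5 3 4; -5 3 2)], sign=+1
⇒ 4πI² = 450/1859
I = (+1)√(450/1859/(4π)) = 0.13879110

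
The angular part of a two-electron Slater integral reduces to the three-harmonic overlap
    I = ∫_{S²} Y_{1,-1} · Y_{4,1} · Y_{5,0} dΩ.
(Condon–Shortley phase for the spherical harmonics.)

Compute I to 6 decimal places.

Checks pass: Σm=0; 10 even; l₃=5∈[3,5].
(2·1+1)(2·4+1)(2·5+1) = 297
Δ: 0! 2! 8! / 11! → 1/495
sum: t=0:+1/576 = 1/576
3j²(1 4 5; 0 0 0) = Δ·Π!·Σ² = 5/99  (sign -1)
sum: t=0:+1/1440 = 1/1440
3j²(1 4 5; -1 1 0) = Δ·Π!·Σ² = 2/99  (sign -1)
combine: 4πI² = 297·5/99·2/99 = 10/33
take √, sign +1: I = 0.15528807

0.155288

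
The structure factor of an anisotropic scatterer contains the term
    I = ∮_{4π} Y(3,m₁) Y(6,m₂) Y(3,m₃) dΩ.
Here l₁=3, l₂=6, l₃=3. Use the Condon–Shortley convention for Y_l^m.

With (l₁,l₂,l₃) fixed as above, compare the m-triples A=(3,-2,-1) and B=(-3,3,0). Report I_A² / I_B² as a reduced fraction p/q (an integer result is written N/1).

Same 3,6,3: normalisation and zero-m 3j drop out of the ratio.
A: Δ: 6! 0! 6! / 13! → 1/12012; sum: t=0:+1/34560 = 1/34560; 3j²(3 6 3; 3 -2 -1) = Δ·Π!·Σ² = 1/429  (sign +1)
B: Δ: 6! 0! 6! / 13! → 1/12012; sum: t=6:+1/25920 = 1/25920; 3j²(3 6 3; -3 3 0) = Δ·Π!·Σ² = 1/143  (sign -1)
I_A²/I_B² = (1/429)/(1/143) = 1/3

1/3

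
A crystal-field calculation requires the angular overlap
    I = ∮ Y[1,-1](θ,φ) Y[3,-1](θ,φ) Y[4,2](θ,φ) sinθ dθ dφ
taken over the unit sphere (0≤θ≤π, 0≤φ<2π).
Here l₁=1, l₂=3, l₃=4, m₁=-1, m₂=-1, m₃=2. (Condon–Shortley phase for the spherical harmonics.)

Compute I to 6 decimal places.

0.238414

Checks pass: Σm=0; 8 even; l₃=4∈[2,4].
(2·1+1)(2·3+1)(2·4+1) = 189
Δ: 0! 2! 6! / 9! → 1/252
sum: t=0:+1/36 = 1/36
3j²(1 3 4; 0 0 0) = Δ·Π!·Σ² = 4/63  (sign +1)
sum: t=0:+1/96 = 1/96
3j²(1 3 4; -1 -1 2) = Δ·Π!·Σ² = 5/84  (sign +1)
combine: 4πI² = 189·4/63·5/84 = 5/7
take √, sign +1: I = 0.23841361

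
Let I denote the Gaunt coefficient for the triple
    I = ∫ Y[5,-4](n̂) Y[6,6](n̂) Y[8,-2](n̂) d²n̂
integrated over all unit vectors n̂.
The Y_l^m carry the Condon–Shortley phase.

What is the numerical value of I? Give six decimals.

0.000000

l₁+l₂+l₃=19 is odd: 3j(l;000)=0 ⇒ I=0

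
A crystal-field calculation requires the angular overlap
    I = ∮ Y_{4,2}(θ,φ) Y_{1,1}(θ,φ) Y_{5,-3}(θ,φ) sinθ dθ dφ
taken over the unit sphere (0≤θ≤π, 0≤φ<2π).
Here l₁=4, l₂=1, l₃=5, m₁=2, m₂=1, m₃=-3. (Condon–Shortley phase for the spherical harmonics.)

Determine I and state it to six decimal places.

Checks pass: Σm=0; 10 even; l₃=5∈[3,5].
(2·4+1)(2·1+1)(2·5+1) = 297
Δ: 0! 8! 2! / 11! → 1/495
sum: t=0:+1/576 = 1/576
3j²(4 1 5; 0 0 0) = Δ·Π!·Σ² = 5/99  (sign -1)
sum: t=0:+1/2880 = 1/2880
3j²(4 1 5; 2 1 -3) = Δ·Π!·Σ² = 28/495  (sign +1)
combine: 4πI² = 297·5/99·28/495 = 28/33
take √, sign -1: I = -0.25984664

-0.259847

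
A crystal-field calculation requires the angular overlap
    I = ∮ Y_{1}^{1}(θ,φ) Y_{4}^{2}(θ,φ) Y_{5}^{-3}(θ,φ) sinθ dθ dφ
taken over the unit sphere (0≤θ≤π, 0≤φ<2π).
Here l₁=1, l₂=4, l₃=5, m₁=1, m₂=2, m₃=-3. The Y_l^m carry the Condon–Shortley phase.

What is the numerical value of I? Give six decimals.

m-sum 0 ✓  L=10 even ✓  3≤5≤5 ✓
Π(2lᵢ+1) = 3×9×11 = 297
triangle coeff Δ(1,4,5) = 1/495
Σ_t [0,0]: t=0:+1/576 = 1/576
(3j)²=5/99 [(1 4 5; 0 0 0)], sign=-1
Σ_t [0,0]: t=0:+1/2880 = 1/2880
(3j)²=28/495 [(1 4 5; 1 2 -3)], sign=+1
⇒ 4πI² = 28/33
I = (-1)√(28/33/(4π)) = -0.25984664

-0.259847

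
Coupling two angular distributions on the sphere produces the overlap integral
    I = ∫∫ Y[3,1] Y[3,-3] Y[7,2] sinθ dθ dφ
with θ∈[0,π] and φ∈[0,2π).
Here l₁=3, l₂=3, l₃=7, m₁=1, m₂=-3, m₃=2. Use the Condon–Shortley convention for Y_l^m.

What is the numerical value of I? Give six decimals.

triangle: need 0≤l₃≤6, have 7; I=0

0.000000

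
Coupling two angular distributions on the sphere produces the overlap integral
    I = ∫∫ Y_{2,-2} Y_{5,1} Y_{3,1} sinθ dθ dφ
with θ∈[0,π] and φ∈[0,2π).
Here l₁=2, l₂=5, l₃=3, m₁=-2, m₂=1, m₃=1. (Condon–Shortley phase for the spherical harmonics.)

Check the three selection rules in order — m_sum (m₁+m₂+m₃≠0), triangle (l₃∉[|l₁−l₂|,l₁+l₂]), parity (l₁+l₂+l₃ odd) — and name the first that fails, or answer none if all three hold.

none

azimuthal sum: -2 + 1 + 1 = 0  ✓
3 ≤ 3 ≤ 7 (triangle on l)  ✓
L = 2 + 5 + 3 = 10 (even)  ✓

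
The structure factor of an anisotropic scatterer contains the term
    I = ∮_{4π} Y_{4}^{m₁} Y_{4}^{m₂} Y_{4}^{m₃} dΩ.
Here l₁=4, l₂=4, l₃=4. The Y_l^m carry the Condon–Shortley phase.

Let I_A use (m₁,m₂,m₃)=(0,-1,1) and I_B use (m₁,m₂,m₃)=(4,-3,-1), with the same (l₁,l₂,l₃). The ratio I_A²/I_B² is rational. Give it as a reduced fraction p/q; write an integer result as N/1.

Same 4,4,4: normalisation and zero-m 3j drop out of the ratio.
A: Δ: 4! 4! 4! / 13! → 1/450450; sum: t=0:+1/3456 t=1:−1/144 t=2:+1/96 t=3:−1/864 = 1/384; 3j²(4 4 4; 0 -1 1) = Δ·Π!·Σ² = 9/2002  (sign -1)
B: Δ: 4! 4! 4! / 13! → 1/450450; sum: t=0:+1/3456 = 1/3456; 3j²(4 4 4; 4 -3 -1) = Δ·Π!·Σ² = 35/1287  (sign -1)
I_A²/I_B² = (9/2002)/(35/1287) = 81/490

81/490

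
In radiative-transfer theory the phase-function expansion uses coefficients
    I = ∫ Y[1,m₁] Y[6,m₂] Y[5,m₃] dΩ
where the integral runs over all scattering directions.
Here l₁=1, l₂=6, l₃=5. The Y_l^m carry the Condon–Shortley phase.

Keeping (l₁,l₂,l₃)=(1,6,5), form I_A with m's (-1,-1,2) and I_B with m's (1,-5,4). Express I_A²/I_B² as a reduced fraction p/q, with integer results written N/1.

l's match ⇒ only the (l;m) 3-j factors differ between A and B.
A: triangle coeff Δ(1,6,5) = 1/858; Σ_t [2,2]: t=2:+1/60480 = 1/60480; (3j)²=5/429 [(1 6 5; -1 -1 2)], sign=-1
B: triangle coeff Δ(1,6,5) = 1/858; Σ_t [0,0]: t=0:+1/725760 = 1/725760; (3j)²=5/78 [(1 6 5; 1 -5 4)], sign=-1
I_A²/I_B² = (5/429)/(5/78) = 2/11

2/11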